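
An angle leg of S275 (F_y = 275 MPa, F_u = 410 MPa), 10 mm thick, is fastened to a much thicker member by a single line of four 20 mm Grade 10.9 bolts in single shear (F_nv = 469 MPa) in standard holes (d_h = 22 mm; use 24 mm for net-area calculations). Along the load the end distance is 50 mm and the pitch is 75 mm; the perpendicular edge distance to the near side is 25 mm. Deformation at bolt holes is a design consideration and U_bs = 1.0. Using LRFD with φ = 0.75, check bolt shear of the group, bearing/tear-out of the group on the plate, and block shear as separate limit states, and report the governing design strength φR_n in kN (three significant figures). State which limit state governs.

Bolt shear: A_b = π·20²/4 = 314.2 mm²; R_n = 469 × 314.2 × 4 × 1 / 1000 = 589.4 kN → 0.75 × 589.4 = 442 kN.
Bearing: edge l_c = 39, r_n = 191.9 kN; interior l_c = 53, r_n = 196.8 kN; R_n = 191.9 + 3·196.8 = 782.3 kN → 587 kN.
Block shear: A_gv = 2750, A_nv = 1910, A_nt = 130 mm²; R_n = min(0.6F_uA_nv, 0.6F_yA_gv) + U_bs·F_u·A_nt = 507.1 kN → 380 kN.
Block shear governs: 380 kN.

380 kN (block shear governs)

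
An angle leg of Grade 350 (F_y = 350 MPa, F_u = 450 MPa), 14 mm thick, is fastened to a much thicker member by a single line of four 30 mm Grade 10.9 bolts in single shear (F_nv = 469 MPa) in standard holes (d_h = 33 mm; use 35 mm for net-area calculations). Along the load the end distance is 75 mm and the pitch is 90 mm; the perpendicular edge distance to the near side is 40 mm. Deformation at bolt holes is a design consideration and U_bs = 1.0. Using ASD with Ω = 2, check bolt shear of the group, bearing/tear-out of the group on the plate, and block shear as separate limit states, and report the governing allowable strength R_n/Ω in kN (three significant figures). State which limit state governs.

491 kN (block shear governs)

Bolt shear: A_b = π·30²/4 = 706.9 mm²; R_n = 469 × 706.9 × 4 × 1 / 1000 = 1326 kN → 1326 / 2 = 663 kN.
Bearing: edge l_c = 58.5, r_n = 442.3 kN; interior l_c = 57, r_n = 430.9 kN; R_n = 442.3 + 3·430.9 = 1735 kN → 868 kN.
Block shear: A_gv = 4830, A_nv = 3115, A_nt = 315 mm²; R_n = min(0.6F_uA_nv, 0.6F_yA_gv) + U_bs·F_u·A_nt = 982.8 kN → 491 kN.
Block shear governs: 491 kN.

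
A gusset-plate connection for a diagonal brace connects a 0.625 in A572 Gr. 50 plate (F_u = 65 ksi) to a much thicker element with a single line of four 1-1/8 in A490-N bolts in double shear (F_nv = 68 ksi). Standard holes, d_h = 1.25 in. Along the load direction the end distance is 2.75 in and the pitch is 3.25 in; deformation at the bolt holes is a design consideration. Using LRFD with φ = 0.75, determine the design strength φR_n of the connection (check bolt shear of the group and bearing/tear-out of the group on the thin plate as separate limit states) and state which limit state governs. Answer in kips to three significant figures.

Bolt shear: A_b = π·1.125²/4 = 0.994 in²; R_n = 68 × 0.994 × 4 × 2 = 540.7 kips → 0.75 × 540.7 = 406 kips.
Bearing (1.2 l_c t F_u ≤ 2.4 d t F_u): upper limit = 2.4·1.125·0.625·65 = 109.7 kips.
  Edge l_c = 2.75 − 1.25/2 = 2.125 → r_n = 103.6 kips; interior l_c = 3.25 − 1.25 = 2 → r_n = 97.5 kips.
  R_n,bearing = 1·103.6 + 3·97.5 = 396.1 kips → 0.75 × 396.1 = 297 kips.
Bearing governs: 297 kips.

297 kips (bearing governs)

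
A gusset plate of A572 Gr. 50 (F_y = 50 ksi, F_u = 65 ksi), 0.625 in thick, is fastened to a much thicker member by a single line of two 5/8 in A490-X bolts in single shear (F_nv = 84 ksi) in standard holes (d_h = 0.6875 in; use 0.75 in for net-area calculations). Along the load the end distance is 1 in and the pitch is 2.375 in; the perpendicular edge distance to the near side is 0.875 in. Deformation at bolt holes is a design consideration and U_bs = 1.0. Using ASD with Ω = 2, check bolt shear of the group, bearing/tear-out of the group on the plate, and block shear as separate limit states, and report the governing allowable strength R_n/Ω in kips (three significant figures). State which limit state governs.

25.8 kips (bolt shear governs)

Bolt shear: A_b = π·0.625²/4 = 0.3068 in²; R_n = 84 × 0.3068 × 2 × 1 = 51.54 kips → 51.54 / 2 = 25.8 kips.
Bearing: edge l_c = 0.6562, r_n = 31.99 kips; interior l_c = 1.688, r_n = 60.94 kips; R_n = 31.99 + 1·60.94 = 92.93 kips → 46.5 kips.
Block shear: A_gv = 2.109, A_nv = 1.406, A_nt = 0.3125 in²; R_n = min(0.6F_uA_nv, 0.6F_yA_gv) + U_bs·F_u·A_nt = 75.16 kips → 37.6 kips.
Bolt shear governs: 25.8 kips.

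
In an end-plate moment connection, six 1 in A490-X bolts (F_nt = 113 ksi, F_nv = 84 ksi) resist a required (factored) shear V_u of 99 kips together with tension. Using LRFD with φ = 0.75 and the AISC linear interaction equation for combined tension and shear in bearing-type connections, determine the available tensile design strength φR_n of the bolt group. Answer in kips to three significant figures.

386 kips

A_b = π·1²/4 = 0.7854 in²; f_rv = 99 / (6 × 0.7854) = 21.01 ksi.
F'_nt = 1.3 F_nt − (F_nt / φF_nv) f_rv = 1.3·113 − (113/(0.75·84))·21.01 = 109.2 ksi, capped at F_nt → F'_nt = 109.2 ksi.
R_n = F'_nt · A_b · n = 109.2 × 0.7854 × 6 = 514.7 kips.
Design strength φR_n = 0.75 × 514.7 = 386 kips.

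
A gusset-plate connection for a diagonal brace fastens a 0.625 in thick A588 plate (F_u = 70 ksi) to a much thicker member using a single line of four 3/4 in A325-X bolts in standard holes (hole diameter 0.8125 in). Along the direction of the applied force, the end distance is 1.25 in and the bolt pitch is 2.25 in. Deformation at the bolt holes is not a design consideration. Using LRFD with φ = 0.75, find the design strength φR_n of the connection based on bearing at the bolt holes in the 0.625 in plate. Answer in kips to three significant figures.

254 kips

Per bolt r_n = 1.5 l_c t F_u ≤ 3.0 d t F_u; upper limit = 3.0 × 0.75 × 0.625 × 70 = 98.44 kips.
Edge bolt: l_c = 1.25 − 0.8125/2 = 0.8438 in → 1.5 × 0.8438 × 0.625 × 70 = 55.37 → r_n = 55.37 kips.
Interior bolts: l_c = 2.25 − 0.8125 = 1.438 in → 1.5 × 1.438 × 0.625 × 70 = 94.34 → r_n = 94.34 kips.
R_n = 1 × 55.37 + 3 × 94.34 = 338.4 kips.
Design strength φR_n = 0.75 × 338.4 = 254 kips.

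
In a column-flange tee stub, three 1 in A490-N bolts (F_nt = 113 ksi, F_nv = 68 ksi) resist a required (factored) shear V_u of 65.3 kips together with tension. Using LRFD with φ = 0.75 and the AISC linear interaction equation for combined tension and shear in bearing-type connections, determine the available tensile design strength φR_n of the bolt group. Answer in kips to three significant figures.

151 kips

A_b = π·1²/4 = 0.7854 in²; f_rv = 65.3 / (3 × 0.7854) = 27.71 ksi.
F'_nt = 1.3 F_nt − (F_nt / φF_nv) f_rv = 1.3·113 − (113/(0.75·68))·27.71 = 85.49 ksi, capped at F_nt → F'_nt = 85.49 ksi.
R_n = F'_nt · A_b · n = 85.49 × 0.7854 × 3 = 201.4 kips.
Design strength φR_n = 0.75 × 201.4 = 151 kips.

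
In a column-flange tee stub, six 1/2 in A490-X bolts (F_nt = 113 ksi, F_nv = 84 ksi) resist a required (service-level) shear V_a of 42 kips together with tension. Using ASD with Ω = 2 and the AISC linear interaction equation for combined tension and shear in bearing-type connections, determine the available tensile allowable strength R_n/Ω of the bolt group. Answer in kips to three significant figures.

A_b = π·0.5²/4 = 0.1963 in²; f_rv = 42 / (6 × 0.1963) = 35.65 ksi.
F'_nt = 1.3 F_nt − (Ω F_nt / F_nv) f_rv = 1.3·113 − (2·113/84)·35.65 = 50.98 ksi, capped at F_nt → F'_nt = 50.98 ksi.
R_n = F'_nt · A_b · n = 50.98 × 0.1963 × 6 = 60.06 kips.
Allowable strength R_n/Ω = 60.06 / 2 = 30 kips.

30 kips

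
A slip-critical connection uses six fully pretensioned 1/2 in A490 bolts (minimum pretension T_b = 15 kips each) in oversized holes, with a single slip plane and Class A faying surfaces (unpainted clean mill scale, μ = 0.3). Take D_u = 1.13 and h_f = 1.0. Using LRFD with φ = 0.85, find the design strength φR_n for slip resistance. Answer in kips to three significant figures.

R_n = μ · D_u · h_f · T_b · n_s · n_b = 0.3 × 1.13 × 1.0 × 15 × 1 × 6 = 30.51 kips.
Design strength φR_n = 0.85 × 30.51 = 25.9 kips.

25.9 kips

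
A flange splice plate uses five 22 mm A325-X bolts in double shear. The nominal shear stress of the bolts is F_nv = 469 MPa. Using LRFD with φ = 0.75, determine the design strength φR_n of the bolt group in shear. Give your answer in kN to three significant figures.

1340 kN

A_b = π × 22² / 4 = 380.1 mm².
R_n = F_nv · A_b · n · n_s = 469 × 380.1 × 5 × 2 / 1000 = 1783 kN.
Design strength φR_n = 0.75 × 1783 = 1340 kN.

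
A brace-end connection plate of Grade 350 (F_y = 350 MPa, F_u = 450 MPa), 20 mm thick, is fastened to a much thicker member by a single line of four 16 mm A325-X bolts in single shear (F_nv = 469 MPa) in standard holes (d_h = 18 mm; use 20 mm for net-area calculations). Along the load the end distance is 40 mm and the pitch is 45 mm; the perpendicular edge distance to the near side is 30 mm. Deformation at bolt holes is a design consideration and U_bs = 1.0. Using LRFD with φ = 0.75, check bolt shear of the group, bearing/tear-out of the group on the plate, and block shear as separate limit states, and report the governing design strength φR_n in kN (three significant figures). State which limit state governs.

Bolt shear: A_b = π·16²/4 = 201.1 mm²; R_n = 469 × 201.1 × 4 × 1 / 1000 = 377.2 kN → 0.75 × 377.2 = 283 kN.
Bearing: edge l_c = 31, r_n = 334.8 kN; interior l_c = 27, r_n = 291.6 kN; R_n = 334.8 + 3·291.6 = 1210 kN → 907 kN.
Block shear: A_gv = 3500, A_nv = 2100, A_nt = 400 mm²; R_n = min(0.6F_uA_nv, 0.6F_yA_gv) + U_bs·F_u·A_nt = 747 kN → 560 kN.
Bolt shear governs: 283 kN.

283 kN (bolt shear governs)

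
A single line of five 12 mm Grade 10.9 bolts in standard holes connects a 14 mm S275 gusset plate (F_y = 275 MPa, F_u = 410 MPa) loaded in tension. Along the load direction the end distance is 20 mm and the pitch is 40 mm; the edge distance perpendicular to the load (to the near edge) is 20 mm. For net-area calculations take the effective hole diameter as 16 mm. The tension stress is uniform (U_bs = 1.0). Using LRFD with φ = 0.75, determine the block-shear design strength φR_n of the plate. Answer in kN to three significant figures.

331 kN

Shear plane L_v = 20 + 4·40 = 180 mm; A_gv = 180 × 14 = 2520 mm².
A_nv = (180 − 4.5·16) × 14 = 1512 mm².
A_nt = (20 − 0.5·16) × 14 = 168 mm².
0.6 F_u A_nv = 372 kN; 0.6 F_y A_gv = 415.8 kN → shear rupture governs the shear term.
R_n = 372 + 1.0 × 410 × 168 / 1000 = 440.8 kN.
Design strength φR_n = 0.75 × 440.8 = 331 kN.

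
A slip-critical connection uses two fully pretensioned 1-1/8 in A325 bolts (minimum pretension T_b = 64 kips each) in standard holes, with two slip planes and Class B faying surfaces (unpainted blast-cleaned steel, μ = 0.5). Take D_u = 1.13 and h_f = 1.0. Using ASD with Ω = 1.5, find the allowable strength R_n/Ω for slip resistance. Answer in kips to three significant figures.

96.4 kips

R_n = μ · D_u · h_f · T_b · n_s · n_b = 0.5 × 1.13 × 1.0 × 64 × 2 × 2 = 144.6 kips.
Allowable strength R_n/Ω = 144.6 / 1.5 = 96.4 kips.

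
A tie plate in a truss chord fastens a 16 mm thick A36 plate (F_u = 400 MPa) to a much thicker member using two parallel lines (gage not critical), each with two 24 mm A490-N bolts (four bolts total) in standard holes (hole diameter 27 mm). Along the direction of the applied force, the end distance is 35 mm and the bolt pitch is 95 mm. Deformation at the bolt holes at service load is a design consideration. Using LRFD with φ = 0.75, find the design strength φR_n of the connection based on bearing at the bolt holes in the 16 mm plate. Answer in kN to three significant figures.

Per bolt r_n = 1.2 l_c t F_u ≤ 2.4 d t F_u; upper limit = 2.4 × 24 × 16 × 400 / 1000 = 368.6 kN.
Edge bolt: l_c = 35 − 27/2 = 21.5 mm → 1.2 × 21.5 × 16 × 400 / 1000 = 165.1 → r_n = 165.1 kN.
Interior bolts: l_c = 95 − 27 = 68 mm → 1.2 × 68 × 16 × 400 / 1000 = 522.2 → r_n = 368.6 kN.
R_n = 2 × 165.1 + 2 × 368.6 = 1068 kN.
Design strength φR_n = 0.75 × 1068 = 801 kN.

801 kN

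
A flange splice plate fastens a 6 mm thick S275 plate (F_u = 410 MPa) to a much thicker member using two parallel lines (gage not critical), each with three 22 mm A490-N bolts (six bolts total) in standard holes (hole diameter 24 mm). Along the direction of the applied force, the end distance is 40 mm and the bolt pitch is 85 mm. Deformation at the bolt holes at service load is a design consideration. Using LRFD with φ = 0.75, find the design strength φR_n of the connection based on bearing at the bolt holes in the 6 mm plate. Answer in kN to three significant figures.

514 kN

Per bolt r_n = 1.2 l_c t F_u ≤ 2.4 d t F_u; upper limit = 2.4 × 22 × 6 × 410 / 1000 = 129.9 kN.
Edge bolt: l_c = 40 − 24/2 = 28 mm → 1.2 × 28 × 6 × 410 / 1000 = 82.66 → r_n = 82.66 kN.
Interior bolts: l_c = 85 − 24 = 61 mm → 1.2 × 61 × 6 × 410 / 1000 = 180.1 → r_n = 129.9 kN.
R_n = 2 × 82.66 + 4 × 129.9 = 684.9 kN.
Design strength φR_n = 0.75 × 684.9 = 514 kN.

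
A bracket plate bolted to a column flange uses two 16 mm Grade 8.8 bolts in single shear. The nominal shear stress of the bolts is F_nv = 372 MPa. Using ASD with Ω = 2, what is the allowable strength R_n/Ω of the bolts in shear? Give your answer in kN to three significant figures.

A_b = π × 16² / 4 = 201.1 mm².
R_n = F_nv · A_b · n · n_s = 372 × 201.1 × 2 × 1 / 1000 = 149.6 kN.
Allowable strength R_n/Ω = 149.6 / 2 = 74.8 kN.

74.8 kN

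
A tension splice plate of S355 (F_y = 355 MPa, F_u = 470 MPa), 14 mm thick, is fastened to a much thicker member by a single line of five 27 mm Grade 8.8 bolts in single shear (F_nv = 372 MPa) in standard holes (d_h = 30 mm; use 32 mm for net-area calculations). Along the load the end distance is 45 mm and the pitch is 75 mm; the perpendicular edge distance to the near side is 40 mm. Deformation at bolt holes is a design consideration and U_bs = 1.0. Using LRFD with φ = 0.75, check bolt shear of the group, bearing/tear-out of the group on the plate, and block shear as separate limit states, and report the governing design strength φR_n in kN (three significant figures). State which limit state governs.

Bolt shear: A_b = π·27²/4 = 572.6 mm²; R_n = 372 × 572.6 × 5 × 1 / 1000 = 1065 kN → 0.75 × 1065 = 799 kN.
Bearing: edge l_c = 30, r_n = 236.9 kN; interior l_c = 45, r_n = 355.3 kN; R_n = 236.9 + 4·355.3 = 1658 kN → 1240 kN.
Block shear: A_gv = 4830, A_nv = 2814, A_nt = 336 mm²; R_n = min(0.6F_uA_nv, 0.6F_yA_gv) + U_bs·F_u·A_nt = 951.5 kN → 714 kN.
Block shear governs: 714 kN.

714 kN (block shear governs)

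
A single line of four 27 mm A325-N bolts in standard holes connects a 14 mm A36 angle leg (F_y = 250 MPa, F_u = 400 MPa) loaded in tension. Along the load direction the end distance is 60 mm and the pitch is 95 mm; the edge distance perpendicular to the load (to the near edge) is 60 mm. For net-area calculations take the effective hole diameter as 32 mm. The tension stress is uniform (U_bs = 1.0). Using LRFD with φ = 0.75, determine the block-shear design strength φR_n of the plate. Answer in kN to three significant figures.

Shear plane L_v = 60 + 3·95 = 345 mm; A_gv = 345 × 14 = 4830 mm².
A_nv = (345 − 3.5·32) × 14 = 3262 mm².
A_nt = (60 − 0.5·32) × 14 = 616 mm².
0.6 F_u A_nv = 782.9 kN; 0.6 F_y A_gv = 724.5 kN → shear yielding governs the shear term.
R_n = 724.5 + 1.0 × 400 × 616 / 1000 = 970.9 kN.
Design strength φR_n = 0.75 × 970.9 = 728 kN.

728 kN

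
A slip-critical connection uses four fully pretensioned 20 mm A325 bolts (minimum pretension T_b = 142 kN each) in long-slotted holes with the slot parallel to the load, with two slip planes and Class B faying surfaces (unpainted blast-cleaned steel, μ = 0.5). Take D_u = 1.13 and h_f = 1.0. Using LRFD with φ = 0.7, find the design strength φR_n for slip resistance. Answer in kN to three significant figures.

R_n = μ · D_u · h_f · T_b · n_s · n_b = 0.5 × 1.13 × 1.0 × 142 × 2 × 4 = 641.8 kN.
Design strength φR_n = 0.7 × 641.8 = 449 kN.

449 kN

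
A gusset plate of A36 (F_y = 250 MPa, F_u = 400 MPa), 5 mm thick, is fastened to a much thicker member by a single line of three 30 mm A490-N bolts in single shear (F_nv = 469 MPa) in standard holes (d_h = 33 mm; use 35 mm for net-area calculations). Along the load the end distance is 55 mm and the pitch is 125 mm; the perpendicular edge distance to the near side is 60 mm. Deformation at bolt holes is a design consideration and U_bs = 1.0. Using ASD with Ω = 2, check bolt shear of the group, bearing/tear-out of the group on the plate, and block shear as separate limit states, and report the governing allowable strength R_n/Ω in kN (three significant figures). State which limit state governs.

157 kN (block shear governs)

Bolt shear: A_b = π·30²/4 = 706.9 mm²; R_n = 469 × 706.9 × 3 × 1 / 1000 = 994.5 kN → 994.5 / 2 = 497 kN.
Bearing: edge l_c = 38.5, r_n = 92.4 kN; interior l_c = 92, r_n = 144 kN; R_n = 92.4 + 2·144 = 380.4 kN → 190 kN.
Block shear: A_gv = 1525, A_nv = 1088, A_nt = 212.5 mm²; R_n = min(0.6F_uA_nv, 0.6F_yA_gv) + U_bs·F_u·A_nt = 313.8 kN → 157 kN.
Block shear governs: 157 kN.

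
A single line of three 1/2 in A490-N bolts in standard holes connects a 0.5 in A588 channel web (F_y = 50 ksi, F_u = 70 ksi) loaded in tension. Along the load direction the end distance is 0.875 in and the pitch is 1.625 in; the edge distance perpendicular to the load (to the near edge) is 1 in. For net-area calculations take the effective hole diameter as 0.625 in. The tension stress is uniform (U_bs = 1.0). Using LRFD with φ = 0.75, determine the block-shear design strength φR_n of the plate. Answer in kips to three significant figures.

58.4 kips

Shear plane L_v = 0.875 + 2·1.625 = 4.125 in; A_gv = 4.125 × 0.5 = 2.062 in².
A_nv = (4.125 − 2.5·0.625) × 0.5 = 1.281 in².
A_nt = (1 − 0.5·0.625) × 0.5 = 0.3438 in².
0.6 F_u A_nv = 53.81 kips; 0.6 F_y A_gv = 61.88 kips → shear rupture governs the shear term.
R_n = 53.81 + 1.0 × 70 × 0.3438 = 77.88 kips.
Design strength φR_n = 0.75 × 77.88 = 58.4 kips.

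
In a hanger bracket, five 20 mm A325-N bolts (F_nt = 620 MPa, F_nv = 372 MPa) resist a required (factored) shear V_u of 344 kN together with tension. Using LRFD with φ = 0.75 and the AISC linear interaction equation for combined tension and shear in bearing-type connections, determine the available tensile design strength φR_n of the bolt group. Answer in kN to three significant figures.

376 kN

A_b = π·20²/4 = 314.2 mm²; f_rv = 344 × 1000 / (5 × 314.2) = 219 MPa.
F'_nt = 1.3 F_nt − (F_nt / φF_nv) f_rv = 1.3·620 − (620/(0.75·372))·219 = 319.3 MPa, capped at F_nt → F'_nt = 319.3 MPa.
R_n = F'_nt · A_b · n = 319.3 × 314.2 × 5 / 1000 = 501.6 kN.
Design strength φR_n = 0.75 × 501.6 = 376 kN.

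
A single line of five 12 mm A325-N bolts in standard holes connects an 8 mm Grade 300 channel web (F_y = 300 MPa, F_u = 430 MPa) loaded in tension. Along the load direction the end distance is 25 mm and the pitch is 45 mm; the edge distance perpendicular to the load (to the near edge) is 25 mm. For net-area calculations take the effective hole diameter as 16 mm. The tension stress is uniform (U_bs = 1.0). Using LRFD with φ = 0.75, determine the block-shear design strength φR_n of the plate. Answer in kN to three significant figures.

250 kN

Shear plane L_v = 25 + 4·45 = 205 mm; A_gv = 205 × 8 = 1640 mm².
A_nv = (205 − 4.5·16) × 8 = 1064 mm².
A_nt = (25 − 0.5·16) × 8 = 136 mm².
0.6 F_u A_nv = 274.5 kN; 0.6 F_y A_gv = 295.2 kN → shear rupture governs the shear term.
R_n = 274.5 + 1.0 × 430 × 136 / 1000 = 333 kN.
Design strength φR_n = 0.75 × 333 = 250 kN.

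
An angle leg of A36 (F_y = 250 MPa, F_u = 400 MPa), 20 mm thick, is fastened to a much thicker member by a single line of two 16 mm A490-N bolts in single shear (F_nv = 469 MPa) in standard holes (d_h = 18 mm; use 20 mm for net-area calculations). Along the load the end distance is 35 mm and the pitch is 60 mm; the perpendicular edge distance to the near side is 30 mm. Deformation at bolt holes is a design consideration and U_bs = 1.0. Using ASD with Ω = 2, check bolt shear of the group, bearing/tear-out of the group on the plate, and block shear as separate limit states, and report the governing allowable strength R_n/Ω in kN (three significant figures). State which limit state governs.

Bolt shear: A_b = π·16²/4 = 201.1 mm²; R_n = 469 × 201.1 × 2 × 1 / 1000 = 188.6 kN → 188.6 / 2 = 94.3 kN.
Bearing: edge l_c = 26, r_n = 249.6 kN; interior l_c = 42, r_n = 307.2 kN; R_n = 249.6 + 1·307.2 = 556.8 kN → 278 kN.
Block shear: A_gv = 1900, A_nv = 1300, A_nt = 400 mm²; R_n = min(0.6F_uA_nv, 0.6F_yA_gv) + U_bs·F_u·A_nt = 445 kN → 222 kN.
Bolt shear governs: 94.3 kN.

94.3 kN (bolt shear governs)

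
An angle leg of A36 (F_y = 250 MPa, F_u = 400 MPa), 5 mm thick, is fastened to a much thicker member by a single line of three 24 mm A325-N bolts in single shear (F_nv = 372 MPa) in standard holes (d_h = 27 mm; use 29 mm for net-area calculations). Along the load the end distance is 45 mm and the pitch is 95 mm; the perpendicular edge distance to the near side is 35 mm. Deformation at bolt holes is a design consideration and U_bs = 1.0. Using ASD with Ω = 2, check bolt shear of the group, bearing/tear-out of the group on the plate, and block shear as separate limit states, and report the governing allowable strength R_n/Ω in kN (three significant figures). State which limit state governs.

109 kN (block shear governs)

Bolt shear: A_b = π·24²/4 = 452.4 mm²; R_n = 372 × 452.4 × 3 × 1 / 1000 = 504.9 kN → 504.9 / 2 = 252 kN.
Bearing: edge l_c = 31.5, r_n = 75.6 kN; interior l_c = 68, r_n = 115.2 kN; R_n = 75.6 + 2·115.2 = 306 kN → 153 kN.
Block shear: A_gv = 1175, A_nv = 812.5, A_nt = 102.5 mm²; R_n = min(0.6F_uA_nv, 0.6F_yA_gv) + U_bs·F_u·A_nt = 217.2 kN → 109 kN.
Block shear governs: 109 kN.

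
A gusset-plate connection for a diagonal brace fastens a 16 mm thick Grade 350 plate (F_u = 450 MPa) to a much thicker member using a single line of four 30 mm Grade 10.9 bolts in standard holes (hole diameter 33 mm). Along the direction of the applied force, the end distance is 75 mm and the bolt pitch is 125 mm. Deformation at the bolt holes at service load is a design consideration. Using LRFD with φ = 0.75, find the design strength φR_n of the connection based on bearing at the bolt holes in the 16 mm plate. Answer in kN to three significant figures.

1550 kN

Per bolt r_n = 1.2 l_c t F_u ≤ 2.4 d t F_u; upper limit = 2.4 × 30 × 16 × 450 / 1000 = 518.4 kN.
Edge bolt: l_c = 75 − 33/2 = 58.5 mm → 1.2 × 58.5 × 16 × 450 / 1000 = 505.4 → r_n = 505.4 kN.
Interior bolts: l_c = 125 − 33 = 92 mm → 1.2 × 92 × 16 × 450 / 1000 = 794.9 → r_n = 518.4 kN.
R_n = 1 × 505.4 + 3 × 518.4 = 2061 kN.
Design strength φR_n = 0.75 × 2061 = 1550 kN.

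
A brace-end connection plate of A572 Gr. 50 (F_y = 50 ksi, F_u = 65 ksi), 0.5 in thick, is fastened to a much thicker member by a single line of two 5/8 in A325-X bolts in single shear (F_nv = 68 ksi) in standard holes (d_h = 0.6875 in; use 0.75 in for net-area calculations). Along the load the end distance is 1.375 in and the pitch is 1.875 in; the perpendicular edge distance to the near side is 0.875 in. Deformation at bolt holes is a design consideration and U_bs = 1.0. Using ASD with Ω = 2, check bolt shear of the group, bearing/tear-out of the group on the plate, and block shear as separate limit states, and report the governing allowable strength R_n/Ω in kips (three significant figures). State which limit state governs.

20.9 kips (bolt shear governs)

Bolt shear: A_b = π·0.625²/4 = 0.3068 in²; R_n = 68 × 0.3068 × 2 × 1 = 41.72 kips → 41.72 / 2 = 20.9 kips.
Bearing: edge l_c = 1.031, r_n = 40.22 kips; interior l_c = 1.188, r_n = 46.31 kips; R_n = 40.22 + 1·46.31 = 86.53 kips → 43.3 kips.
Block shear: A_gv = 1.625, A_nv = 1.062, A_nt = 0.25 in²; R_n = min(0.6F_uA_nv, 0.6F_yA_gv) + U_bs·F_u·A_nt = 57.69 kips → 28.8 kips.
Bolt shear governs: 20.9 kips.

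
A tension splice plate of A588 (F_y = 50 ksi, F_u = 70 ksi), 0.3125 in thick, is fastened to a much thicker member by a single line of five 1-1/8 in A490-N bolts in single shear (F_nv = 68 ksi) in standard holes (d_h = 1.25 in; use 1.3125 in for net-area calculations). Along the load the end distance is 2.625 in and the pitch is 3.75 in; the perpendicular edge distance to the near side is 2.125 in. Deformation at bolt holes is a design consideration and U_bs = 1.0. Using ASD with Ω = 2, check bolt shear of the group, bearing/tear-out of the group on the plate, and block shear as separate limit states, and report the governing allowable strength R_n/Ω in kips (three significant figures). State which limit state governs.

93 kips (block shear governs)

Bolt shear: A_b = π·1.125²/4 = 0.994 in²; R_n = 68 × 0.994 × 5 × 1 = 338 kips → 338 / 2 = 169 kips.
Bearing: edge l_c = 2, r_n = 52.5 kips; interior l_c = 2.5, r_n = 59.06 kips; R_n = 52.5 + 4·59.06 = 288.8 kips → 144 kips.
Block shear: A_gv = 5.508, A_nv = 3.662, A_nt = 0.459 in²; R_n = min(0.6F_uA_nv, 0.6F_yA_gv) + U_bs·F_u·A_nt = 185.9 kips → 93 kips.
Block shear governs: 93 kips.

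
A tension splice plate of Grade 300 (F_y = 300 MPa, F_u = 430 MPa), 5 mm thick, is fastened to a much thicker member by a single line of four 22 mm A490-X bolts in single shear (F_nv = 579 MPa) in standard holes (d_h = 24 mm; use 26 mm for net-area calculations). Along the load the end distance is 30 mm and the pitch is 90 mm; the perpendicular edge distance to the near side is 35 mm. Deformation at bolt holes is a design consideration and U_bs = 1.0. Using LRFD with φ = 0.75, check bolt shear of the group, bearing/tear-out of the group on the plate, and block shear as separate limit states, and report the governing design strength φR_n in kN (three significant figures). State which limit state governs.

238 kN (block shear governs)

Bolt shear: A_b = π·22²/4 = 380.1 mm²; R_n = 579 × 380.1 × 4 × 1 / 1000 = 880.4 kN → 0.75 × 880.4 = 660 kN.
Bearing: edge l_c = 18, r_n = 46.44 kN; interior l_c = 66, r_n = 113.5 kN; R_n = 46.44 + 3·113.5 = 387 kN → 290 kN.
Block shear: A_gv = 1500, A_nv = 1045, A_nt = 110 mm²; R_n = min(0.6F_uA_nv, 0.6F_yA_gv) + U_bs·F_u·A_nt = 316.9 kN → 238 kN.
Block shear governs: 238 kN.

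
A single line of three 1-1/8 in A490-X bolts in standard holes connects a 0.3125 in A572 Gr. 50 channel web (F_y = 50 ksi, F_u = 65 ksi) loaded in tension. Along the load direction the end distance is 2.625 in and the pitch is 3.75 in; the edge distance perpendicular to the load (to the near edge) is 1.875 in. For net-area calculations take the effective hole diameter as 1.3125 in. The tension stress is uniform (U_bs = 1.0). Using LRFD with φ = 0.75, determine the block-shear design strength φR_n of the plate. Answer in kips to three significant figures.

Shear plane L_v = 2.625 + 2·3.75 = 10.12 in; A_gv = 10.12 × 0.3125 = 3.164 in².
A_nv = (10.12 − 2.5·1.3125) × 0.3125 = 2.139 in².
A_nt = (1.875 − 0.5·1.3125) × 0.3125 = 0.3809 in².
0.6 F_u A_nv = 83.41 kips; 0.6 F_y A_gv = 94.92 kips → shear rupture governs the shear term.
R_n = 83.41 + 1.0 × 65 × 0.3809 = 108.2 kips.
Design strength φR_n = 0.75 × 108.2 = 81.1 kips.

81.1 kips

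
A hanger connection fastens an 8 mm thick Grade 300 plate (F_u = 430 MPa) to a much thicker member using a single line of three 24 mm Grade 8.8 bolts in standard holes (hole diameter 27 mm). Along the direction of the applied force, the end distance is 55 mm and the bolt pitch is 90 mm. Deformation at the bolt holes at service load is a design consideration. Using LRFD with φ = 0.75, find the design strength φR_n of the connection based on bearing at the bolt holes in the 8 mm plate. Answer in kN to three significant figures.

Per bolt r_n = 1.2 l_c t F_u ≤ 2.4 d t F_u; upper limit = 2.4 × 24 × 8 × 430 / 1000 = 198.1 kN.
Edge bolt: l_c = 55 − 27/2 = 41.5 mm → 1.2 × 41.5 × 8 × 430 / 1000 = 171.3 → r_n = 171.3 kN.
Interior bolts: l_c = 90 − 27 = 63 mm → 1.2 × 63 × 8 × 430 / 1000 = 260.1 → r_n = 198.1 kN.
R_n = 1 × 171.3 + 2 × 198.1 = 567.6 kN.
Design strength φR_n = 0.75 × 567.6 = 426 kN.

426 kN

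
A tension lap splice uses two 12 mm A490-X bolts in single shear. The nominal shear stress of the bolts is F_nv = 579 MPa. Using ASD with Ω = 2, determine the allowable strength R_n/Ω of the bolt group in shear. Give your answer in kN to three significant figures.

A_b = π × 12² / 4 = 113.1 mm².
R_n = F_nv · A_b · n · n_s = 579 × 113.1 × 2 × 1 / 1000 = 131 kN.
Allowable strength R_n/Ω = 131 / 2 = 65.5 kN.

65.5 kN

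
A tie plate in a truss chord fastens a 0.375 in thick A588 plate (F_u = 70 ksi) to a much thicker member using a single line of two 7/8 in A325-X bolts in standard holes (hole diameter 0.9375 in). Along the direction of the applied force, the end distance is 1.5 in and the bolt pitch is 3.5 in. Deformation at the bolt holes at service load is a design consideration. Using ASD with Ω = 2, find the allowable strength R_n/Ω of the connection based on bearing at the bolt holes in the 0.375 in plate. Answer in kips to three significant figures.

Per bolt r_n = 1.2 l_c t F_u ≤ 2.4 d t F_u; upper limit = 2.4 × 0.875 × 0.375 × 70 = 55.13 kips.
Edge bolt: l_c = 1.5 − 0.9375/2 = 1.031 in → 1.2 × 1.031 × 0.375 × 70 = 32.48 → r_n = 32.48 kips.
Interior bolts: l_c = 3.5 − 0.9375 = 2.562 in → 1.2 × 2.562 × 0.375 × 70 = 80.72 → r_n = 55.13 kips.
R_n = 1 × 32.48 + 1 × 55.13 = 87.61 kips.
Allowable strength R_n/Ω = 87.61 / 2 = 43.8 kips.

43.8 kips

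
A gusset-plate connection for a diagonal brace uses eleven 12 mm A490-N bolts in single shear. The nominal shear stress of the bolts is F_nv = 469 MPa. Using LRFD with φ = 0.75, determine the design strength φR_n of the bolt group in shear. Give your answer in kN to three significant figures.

438 kN

A_b = π × 12² / 4 = 113.1 mm².
R_n = F_nv · A_b · n · n_s = 469 × 113.1 × 11 × 1 / 1000 = 583.5 kN.
Design strength φR_n = 0.75 × 583.5 = 438 kN.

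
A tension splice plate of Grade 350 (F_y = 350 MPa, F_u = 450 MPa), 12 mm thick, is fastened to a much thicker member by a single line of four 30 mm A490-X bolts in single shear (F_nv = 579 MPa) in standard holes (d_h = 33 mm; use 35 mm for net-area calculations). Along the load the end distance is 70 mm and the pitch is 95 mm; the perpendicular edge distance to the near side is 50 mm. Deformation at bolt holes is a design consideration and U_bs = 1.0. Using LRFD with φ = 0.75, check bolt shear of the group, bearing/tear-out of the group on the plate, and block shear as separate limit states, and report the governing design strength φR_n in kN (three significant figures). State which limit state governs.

Bolt shear: A_b = π·30²/4 = 706.9 mm²; R_n = 579 × 706.9 × 4 × 1 / 1000 = 1637 kN → 0.75 × 1637 = 1230 kN.
Bearing: edge l_c = 53.5, r_n = 346.7 kN; interior l_c = 62, r_n = 388.8 kN; R_n = 346.7 + 3·388.8 = 1513 kN → 1130 kN.
Block shear: A_gv = 4260, A_nv = 2790, A_nt = 390 mm²; R_n = min(0.6F_uA_nv, 0.6F_yA_gv) + U_bs·F_u·A_nt = 928.8 kN → 697 kN.
Block shear governs: 697 kN.

697 kN (block shear governs)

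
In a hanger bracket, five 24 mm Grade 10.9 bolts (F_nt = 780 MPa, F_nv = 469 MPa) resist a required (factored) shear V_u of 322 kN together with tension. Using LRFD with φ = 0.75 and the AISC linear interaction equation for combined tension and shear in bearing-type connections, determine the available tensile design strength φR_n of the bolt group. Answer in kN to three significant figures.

1180 kN

A_b = π·24²/4 = 452.4 mm²; f_rv = 322 × 1000 / (5 × 452.4) = 142.4 MPa.
F'_nt = 1.3 F_nt − (F_nt / φF_nv) f_rv = 1.3·780 − (780/(0.75·469))·142.4 = 698.3 MPa, capped at F_nt → F'_nt = 698.3 MPa.
R_n = F'_nt · A_b · n = 698.3 × 452.4 × 5 / 1000 = 1580 kN.
Design strength φR_n = 0.75 × 1580 = 1180 kN.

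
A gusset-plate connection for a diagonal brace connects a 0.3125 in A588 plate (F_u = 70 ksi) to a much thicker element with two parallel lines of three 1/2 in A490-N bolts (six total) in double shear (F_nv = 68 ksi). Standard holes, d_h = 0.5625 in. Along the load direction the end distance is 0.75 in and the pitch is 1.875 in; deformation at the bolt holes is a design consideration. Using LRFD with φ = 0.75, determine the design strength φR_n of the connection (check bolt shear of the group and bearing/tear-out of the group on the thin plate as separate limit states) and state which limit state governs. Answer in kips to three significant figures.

Bolt shear: A_b = π·0.5²/4 = 0.1963 in²; R_n = 68 × 0.1963 × 6 × 2 = 160.2 kips → 0.75 × 160.2 = 120 kips.
Bearing (1.2 l_c t F_u ≤ 2.4 d t F_u): upper limit = 2.4·0.5·0.3125·70 = 26.25 kips.
  Edge l_c = 0.75 − 0.5625/2 = 0.4688 → r_n = 12.3 kips; interior l_c = 1.875 − 0.5625 = 1.312 → r_n = 26.25 kips.
  R_n,bearing = 2·12.3 + 4·26.25 = 129.6 kips → 0.75 × 129.6 = 97.2 kips.
Bearing governs: 97.2 kips.

97.2 kips (bearing governs)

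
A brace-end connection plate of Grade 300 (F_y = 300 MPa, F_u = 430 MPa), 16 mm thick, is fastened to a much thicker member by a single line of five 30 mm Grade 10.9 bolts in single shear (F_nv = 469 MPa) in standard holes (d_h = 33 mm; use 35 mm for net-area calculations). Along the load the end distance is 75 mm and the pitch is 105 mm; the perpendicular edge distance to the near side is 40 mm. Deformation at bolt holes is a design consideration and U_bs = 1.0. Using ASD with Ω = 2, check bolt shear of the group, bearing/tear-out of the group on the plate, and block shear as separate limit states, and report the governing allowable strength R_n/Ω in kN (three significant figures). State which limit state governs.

Bolt shear: A_b = π·30²/4 = 706.9 mm²; R_n = 469 × 706.9 × 5 × 1 / 1000 = 1658 kN → 1658 / 2 = 829 kN.
Bearing: edge l_c = 58.5, r_n = 483 kN; interior l_c = 72, r_n = 495.4 kN; R_n = 483 + 4·495.4 = 2464 kN → 1230 kN.
Block shear: A_gv = 7920, A_nv = 5400, A_nt = 360 mm²; R_n = min(0.6F_uA_nv, 0.6F_yA_gv) + U_bs·F_u·A_nt = 1548 kN → 774 kN.
Block shear governs: 774 kN.

774 kN (block shear governs)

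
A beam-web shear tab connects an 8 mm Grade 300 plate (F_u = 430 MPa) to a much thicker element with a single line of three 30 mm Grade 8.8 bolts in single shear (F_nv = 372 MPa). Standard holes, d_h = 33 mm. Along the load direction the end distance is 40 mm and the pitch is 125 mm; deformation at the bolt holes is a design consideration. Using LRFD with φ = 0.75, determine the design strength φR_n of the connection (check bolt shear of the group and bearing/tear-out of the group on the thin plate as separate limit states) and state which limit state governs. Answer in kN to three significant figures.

444 kN (bearing governs)

Bolt shear: A_b = π·30²/4 = 706.9 mm²; R_n = 372 × 706.9 × 3 × 1 / 1000 = 788.9 kN → 0.75 × 788.9 = 592 kN.
Bearing (1.2 l_c t F_u ≤ 2.4 d t F_u): upper limit = 2.4·30·8·430 / 1000 = 247.7 kN.
  Edge l_c = 40 − 33/2 = 23.5 → r_n = 97.01 kN; interior l_c = 125 − 33 = 92 → r_n = 247.7 kN.
  R_n,bearing = 1·97.01 + 2·247.7 = 592.4 kN → 0.75 × 592.4 = 444 kN.
Bearing governs: 444 kN.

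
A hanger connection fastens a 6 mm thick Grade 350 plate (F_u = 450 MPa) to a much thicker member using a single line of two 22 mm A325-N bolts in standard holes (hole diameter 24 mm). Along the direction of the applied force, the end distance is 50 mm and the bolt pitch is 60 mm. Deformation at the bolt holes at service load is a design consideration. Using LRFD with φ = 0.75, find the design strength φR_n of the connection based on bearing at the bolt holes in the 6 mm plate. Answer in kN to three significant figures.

180 kN

Per bolt r_n = 1.2 l_c t F_u ≤ 2.4 d t F_u; upper limit = 2.4 × 22 × 6 × 450 / 1000 = 142.6 kN.
Edge bolt: l_c = 50 − 24/2 = 38 mm → 1.2 × 38 × 6 × 450 / 1000 = 123.1 → r_n = 123.1 kN.
Interior bolts: l_c = 60 − 24 = 36 mm → 1.2 × 36 × 6 × 450 / 1000 = 116.6 → r_n = 116.6 kN.
R_n = 1 × 123.1 + 1 × 116.6 = 239.8 kN.
Design strength φR_n = 0.75 × 239.8 = 180 kN.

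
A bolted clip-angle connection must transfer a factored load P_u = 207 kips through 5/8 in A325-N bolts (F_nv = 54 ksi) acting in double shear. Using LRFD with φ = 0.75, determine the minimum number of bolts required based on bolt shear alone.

A_b = π·0.625²/4 = 0.3068 in².
Per-bolt design strength φR_n = 0.75 × 54 × 0.3068 × 2 = 24.85 kips.
n ≥ 207 / 24.85 = 8.33 → use 9 bolts.

9 bolts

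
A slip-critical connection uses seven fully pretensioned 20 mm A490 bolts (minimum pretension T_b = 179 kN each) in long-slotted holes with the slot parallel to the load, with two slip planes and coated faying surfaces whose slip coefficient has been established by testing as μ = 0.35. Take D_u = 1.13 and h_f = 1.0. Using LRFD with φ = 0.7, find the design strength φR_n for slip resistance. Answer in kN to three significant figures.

694 kN

R_n = μ · D_u · h_f · T_b · n_s · n_b = 0.35 × 1.13 × 1.0 × 179 × 2 × 7 = 991.1 kN.
Design strength φR_n = 0.7 × 991.1 = 694 kN.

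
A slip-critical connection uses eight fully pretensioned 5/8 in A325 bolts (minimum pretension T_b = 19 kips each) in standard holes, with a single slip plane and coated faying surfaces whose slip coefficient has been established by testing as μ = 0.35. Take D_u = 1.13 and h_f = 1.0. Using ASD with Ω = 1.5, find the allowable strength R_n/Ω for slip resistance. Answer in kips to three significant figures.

40.1 kips

R_n = μ · D_u · h_f · T_b · n_s · n_b = 0.35 × 1.13 × 1.0 × 19 × 1 × 8 = 60.12 kips.
Allowable strength R_n/Ω = 60.12 / 1.5 = 40.1 kips.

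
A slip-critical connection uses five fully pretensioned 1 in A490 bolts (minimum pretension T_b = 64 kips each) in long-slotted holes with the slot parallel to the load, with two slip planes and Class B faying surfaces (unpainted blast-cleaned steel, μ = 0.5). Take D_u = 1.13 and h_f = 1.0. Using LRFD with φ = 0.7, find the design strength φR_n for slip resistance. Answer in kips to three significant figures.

R_n = μ · D_u · h_f · T_b · n_s · n_b = 0.5 × 1.13 × 1.0 × 64 × 2 × 5 = 361.6 kips.
Design strength φR_n = 0.7 × 361.6 = 253 kips.

253 kips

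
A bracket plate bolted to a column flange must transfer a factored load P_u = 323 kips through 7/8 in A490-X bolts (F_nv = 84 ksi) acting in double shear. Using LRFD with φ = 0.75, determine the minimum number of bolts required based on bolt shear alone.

5 bolts

A_b = π·0.875²/4 = 0.6013 in².
Per-bolt design strength φR_n = 0.75 × 84 × 0.6013 × 2 = 75.77 kips.
n ≥ 323 / 75.77 = 4.263 → use 5 bolts.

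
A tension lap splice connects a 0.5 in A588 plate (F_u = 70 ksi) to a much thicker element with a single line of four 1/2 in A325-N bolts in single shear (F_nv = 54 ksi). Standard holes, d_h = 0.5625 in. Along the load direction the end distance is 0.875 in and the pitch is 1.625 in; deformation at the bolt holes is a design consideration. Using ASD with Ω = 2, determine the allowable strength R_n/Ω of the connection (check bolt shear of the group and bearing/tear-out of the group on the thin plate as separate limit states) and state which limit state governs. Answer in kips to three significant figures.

21.2 kips (bolt shear governs)

Bolt shear: A_b = π·0.5²/4 = 0.1963 in²; R_n = 54 × 0.1963 × 4 × 1 = 42.41 kips → 42.41 / 2 = 21.2 kips.
Bearing (1.2 l_c t F_u ≤ 2.4 d t F_u): upper limit = 2.4·0.5·0.5·70 = 42 kips.
  Edge l_c = 0.875 − 0.5625/2 = 0.5938 → r_n = 24.94 kips; interior l_c = 1.625 − 0.5625 = 1.062 → r_n = 42 kips.
  R_n,bearing = 1·24.94 + 3·42 = 150.9 kips → 150.9 / 2 = 75.5 kips.
Bolt shear governs: 21.2 kips.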